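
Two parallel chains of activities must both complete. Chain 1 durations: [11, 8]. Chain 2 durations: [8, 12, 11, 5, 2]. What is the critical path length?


Path A total = 11 + 8 = 19
Path B total = 8 + 12 + 11 + 5 + 2 = 38
Critical path = longest path = max(19, 38) = 38

38


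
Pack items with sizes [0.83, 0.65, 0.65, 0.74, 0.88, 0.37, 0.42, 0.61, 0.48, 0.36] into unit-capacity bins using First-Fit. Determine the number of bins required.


Place items sequentially using First-Fit:
  Item 0.83 -> new Bin 1
  Item 0.65 -> new Bin 2
  Item 0.65 -> new Bin 3
  Item 0.74 -> new Bin 4
  Item 0.88 -> new Bin 5
  Item 0.37 -> new Bin 6
  Item 0.42 -> Bin 6 (now 0.79)
  Item 0.61 -> new Bin 7
  Item 0.48 -> new Bin 8
  Item 0.36 -> Bin 7 (now 0.97)
Total bins used = 8

8


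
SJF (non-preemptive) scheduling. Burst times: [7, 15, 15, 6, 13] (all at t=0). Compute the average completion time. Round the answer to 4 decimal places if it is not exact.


SJF order (ascending): [6, 7, 13, 15, 15]
Completion times:
  Job 1: burst=6, C=6
  Job 2: burst=7, C=13
  Job 3: burst=13, C=26
  Job 4: burst=15, C=41
  Job 5: burst=15, C=56
Average completion = 142/5 = 28.4

28.4


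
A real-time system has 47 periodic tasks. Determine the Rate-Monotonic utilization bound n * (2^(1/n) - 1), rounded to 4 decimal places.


Compute 2^(1/47) = 1.0148570979
Subtract 1: 1.0148570979 - 1 = 0.0148570979
Multiply by n: 47 * 0.0148570979 = 0.6982836013
Round to 4 dp: 0.6983

0.6983


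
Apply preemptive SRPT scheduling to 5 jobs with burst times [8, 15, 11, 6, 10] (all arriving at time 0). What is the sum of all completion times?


Since all jobs arrive at t=0, SRPT equals SPT ordering.
SPT order: [6, 8, 10, 11, 15]
Completion times:
  Job 1: p=6, C=6
  Job 2: p=8, C=14
  Job 3: p=10, C=24
  Job 4: p=11, C=35
  Job 5: p=15, C=50
Total completion time = 6 + 14 + 24 + 35 + 50 = 129

129


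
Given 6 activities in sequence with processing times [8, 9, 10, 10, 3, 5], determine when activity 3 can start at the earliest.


Activity 3 starts after activities 1 through 2 complete.
Predecessor durations: [8, 9]
ES = 8 + 9 = 17

17


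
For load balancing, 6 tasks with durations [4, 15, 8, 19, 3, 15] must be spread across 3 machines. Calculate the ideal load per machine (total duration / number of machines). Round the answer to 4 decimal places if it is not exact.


Total processing time = 4 + 15 + 8 + 19 + 3 + 15 = 64
Number of machines = 3
Ideal balanced load = 64 / 3 = 21.3333

21.3333


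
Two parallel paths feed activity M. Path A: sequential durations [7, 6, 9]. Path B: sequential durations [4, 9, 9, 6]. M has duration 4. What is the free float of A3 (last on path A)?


ES(A3) = sum of predecessors on chain A = 13
EF(A3) = ES + duration = 13 + 9 = 22
Successor of A3 is M. ES(M) = max(sum(A), sum(B)) = max(22, 28) = 28
Free float = ES(successor) - EF(current) = 28 - 22 = 6

6


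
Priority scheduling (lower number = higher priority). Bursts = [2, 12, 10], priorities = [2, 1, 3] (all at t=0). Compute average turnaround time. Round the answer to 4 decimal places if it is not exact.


Sort by priority (ascending = highest first):
Order: [(1, 12), (2, 2), (3, 10)]
Completion times:
  Priority 1, burst=12, C=12
  Priority 2, burst=2, C=14
  Priority 3, burst=10, C=24
Average turnaround = 50/3 = 16.6667

16.6667


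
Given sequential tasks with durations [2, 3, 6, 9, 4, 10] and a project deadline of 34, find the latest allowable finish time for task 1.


LF(activity 1) = deadline - sum of successor durations
Successors: activities 2 through 6 with durations [3, 6, 9, 4, 10]
Sum of successor durations = 32
LF = 34 - 32 = 2

2


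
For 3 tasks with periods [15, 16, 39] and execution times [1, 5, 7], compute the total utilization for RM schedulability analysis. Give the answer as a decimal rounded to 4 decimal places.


Compute individual utilizations (exact fractions):
  Task 1: C/T = 1/15 (approx. 0.0667)
  Task 2: C/T = 5/16 (approx. 0.3125)
  Task 3: C/T = 7/39 (approx. 0.1795)
Total utilization U = 1/15 + 5/16 + 7/39 = 581/1040
Rounded to 4 decimal places: U = 0.5587
RM (Liu & Layland) bound for 3 tasks = 0.779763; compare with U = 581/1040 (approx. 0.558654)
U <= bound, so schedulable by RM sufficient condition.

0.5587


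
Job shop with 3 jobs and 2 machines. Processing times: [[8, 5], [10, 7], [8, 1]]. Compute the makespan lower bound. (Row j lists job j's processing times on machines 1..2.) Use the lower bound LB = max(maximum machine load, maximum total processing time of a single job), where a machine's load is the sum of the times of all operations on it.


Machine loads:
  Machine 1: 8 + 10 + 8 = 26
  Machine 2: 5 + 7 + 1 = 13
Max machine load = 26
Job totals:
  Job 1: 13
  Job 2: 17
  Job 3: 9
Max job total = 17
Lower bound = max(26, 17) = 26

26


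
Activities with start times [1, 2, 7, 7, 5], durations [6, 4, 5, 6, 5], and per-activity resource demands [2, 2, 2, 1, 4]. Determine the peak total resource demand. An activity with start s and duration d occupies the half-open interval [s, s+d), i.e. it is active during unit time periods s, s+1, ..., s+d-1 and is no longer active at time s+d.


Each activity i is active on [start_i, start_i + duration_i).
Compute total resource usage per time slot:
  t=0: active resources = [], total = 0
  t=1: active resources = [2], total = 2
  t=2: active resources = [2, 2], total = 4
  t=3: active resources = [2, 2], total = 4
  t=4: active resources = [2, 2], total = 4
  t=5: active resources = [2, 2, 4], total = 8
  t=6: active resources = [2, 4], total = 6
  t=7: active resources = [2, 1, 4], total = 7
  t=8: active resources = [2, 1, 4], total = 7
  t=9: active resources = [2, 1, 4], total = 7
  t=10: active resources = [2, 1], total = 3
  t=11: active resources = [2, 1], total = 3
  t=12: active resources = [1], total = 1
Peak resource demand = 8

8


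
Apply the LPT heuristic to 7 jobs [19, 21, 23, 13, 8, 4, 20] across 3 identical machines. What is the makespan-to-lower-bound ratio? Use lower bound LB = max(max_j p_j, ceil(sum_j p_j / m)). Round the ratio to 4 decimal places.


LPT order: [23, 21, 20, 19, 13, 8, 4]
Machine loads after assignment: [35, 34, 39]
LPT makespan = 39
Lower bound = max(max_job, ceil(total/3)) = max(23, 36) = 36
Ratio = 39 / 36 = 1.0833

1.0833


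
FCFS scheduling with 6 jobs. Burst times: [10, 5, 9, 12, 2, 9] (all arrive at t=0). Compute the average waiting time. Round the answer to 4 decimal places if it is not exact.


FCFS order (as given): [10, 5, 9, 12, 2, 9]
Waiting times:
  Job 1: wait = 0
  Job 2: wait = 10
  Job 3: wait = 15
  Job 4: wait = 24
  Job 5: wait = 36
  Job 6: wait = 38
Sum of waiting times = 123
Average waiting time = 123/6 = 20.5

20.5


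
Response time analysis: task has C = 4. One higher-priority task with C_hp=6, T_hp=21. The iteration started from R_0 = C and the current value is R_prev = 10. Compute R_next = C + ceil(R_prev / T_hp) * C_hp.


R_next = C + ceil(R_prev / T_hp) * C_hp
ceil(10 / 21) = ceil(0.4762) = 1
Interference = 1 * 6 = 6
R_next = 4 + 6 = 10
R_next = R_prev, so the iteration has converged (response time = 10).

10


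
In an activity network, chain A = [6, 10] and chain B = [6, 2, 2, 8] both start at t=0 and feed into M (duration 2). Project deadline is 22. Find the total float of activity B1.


Forward pass: ES(B1) = sum of predecessors on chain B = 0
EF = ES + duration = 0 + 6 = 6
Backward pass: LF(M) = deadline = 22; LS(M) = 22 - 2 = 20
LF(B1) = LS(M) - sum(successors on chain B) = 20 - 12 = 8
LS = LF - duration = 8 - 6 = 2
Total float = LS - ES = 2 - 0 = 2

2


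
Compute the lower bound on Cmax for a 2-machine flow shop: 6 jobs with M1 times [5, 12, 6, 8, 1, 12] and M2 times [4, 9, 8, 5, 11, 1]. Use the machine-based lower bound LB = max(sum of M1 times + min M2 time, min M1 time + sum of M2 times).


LB1 = sum(M1 times) + min(M2 times) = 44 + 1 = 45
LB2 = min(M1 times) + sum(M2 times) = 1 + 38 = 39
Lower bound = max(LB1, LB2) = max(45, 39) = 45

45


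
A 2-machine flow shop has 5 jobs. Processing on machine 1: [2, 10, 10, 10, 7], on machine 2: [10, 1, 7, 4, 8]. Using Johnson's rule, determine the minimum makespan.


Apply Johnson's rule:
  Group 1 (a <= b): [(1, 2, 10), (5, 7, 8)]
  Group 2 (a > b): [(3, 10, 7), (4, 10, 4), (2, 10, 1)]
Optimal job order: [1, 5, 3, 4, 2]
Schedule:
  Job 1: M1 done at 2, M2 done at 12
  Job 5: M1 done at 9, M2 done at 20
  Job 3: M1 done at 19, M2 done at 27
  Job 4: M1 done at 29, M2 done at 33
  Job 2: M1 done at 39, M2 done at 40
Makespan = 40

40


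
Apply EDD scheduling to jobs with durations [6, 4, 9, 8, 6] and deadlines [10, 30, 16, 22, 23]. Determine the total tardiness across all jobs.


Sort by due date (EDD order): [(6, 10), (9, 16), (8, 22), (6, 23), (4, 30)]
Compute completion times and tardiness:
  Job 1: p=6, d=10, C=6, tardiness=max(0,6-10)=0
  Job 2: p=9, d=16, C=15, tardiness=max(0,15-16)=0
  Job 3: p=8, d=22, C=23, tardiness=max(0,23-22)=1
  Job 4: p=6, d=23, C=29, tardiness=max(0,29-23)=6
  Job 5: p=4, d=30, C=33, tardiness=max(0,33-30)=3
Total tardiness = 10

10


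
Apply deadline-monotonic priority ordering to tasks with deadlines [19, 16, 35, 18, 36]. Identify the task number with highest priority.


Sort tasks by relative deadline (ascending):
  Task 2: deadline = 16
  Task 4: deadline = 18
  Task 1: deadline = 19
  Task 3: deadline = 35
  Task 5: deadline = 36
Priority order (highest first): [2, 4, 1, 3, 5]
Highest priority task = 2

2


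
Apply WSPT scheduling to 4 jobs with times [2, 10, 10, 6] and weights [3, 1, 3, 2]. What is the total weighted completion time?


Compute p/w ratios and sort ascending (WSPT): [(2, 3), (6, 2), (10, 3), (10, 1)]
Compute weighted completion times:
  Job (p=2,w=3): C=2, w*C=3*2=6
  Job (p=6,w=2): C=8, w*C=2*8=16
  Job (p=10,w=3): C=18, w*C=3*18=54
  Job (p=10,w=1): C=28, w*C=1*28=28
Total weighted completion time = 104

104


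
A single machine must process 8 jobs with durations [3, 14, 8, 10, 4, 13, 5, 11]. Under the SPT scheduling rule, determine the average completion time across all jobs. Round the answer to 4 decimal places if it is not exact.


Sort jobs by processing time (SPT order): [3, 4, 5, 8, 10, 11, 13, 14]
Compute completion times sequentially:
  Job 1: processing = 3, completes at 3
  Job 2: processing = 4, completes at 7
  Job 3: processing = 5, completes at 12
  Job 4: processing = 8, completes at 20
  Job 5: processing = 10, completes at 30
  Job 6: processing = 11, completes at 41
  Job 7: processing = 13, completes at 54
  Job 8: processing = 14, completes at 68
Sum of completion times = 235
Average completion time = 235/8 = 29.375

29.375


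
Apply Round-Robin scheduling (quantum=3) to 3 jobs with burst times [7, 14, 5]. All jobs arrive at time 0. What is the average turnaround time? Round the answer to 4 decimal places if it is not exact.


Time quantum = 3
Execution trace:
  J1 runs 3 units, time = 3
  J2 runs 3 units, time = 6
  J3 runs 3 units, time = 9
  J1 runs 3 units, time = 12
  J2 runs 3 units, time = 15
  J3 runs 2 units, time = 17
  J1 runs 1 units, time = 18
  J2 runs 3 units, time = 21
  J2 runs 3 units, time = 24
  J2 runs 2 units, time = 26
Finish times: [18, 26, 17]
Average turnaround = 61/3 = 20.3333

20.3333


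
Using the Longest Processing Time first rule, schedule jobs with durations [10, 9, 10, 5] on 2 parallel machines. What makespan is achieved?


Sort jobs in decreasing order (LPT): [10, 10, 9, 5]
Assign each job to the least loaded machine:
  Machine 1: jobs [10, 9], load = 19
  Machine 2: jobs [10, 5], load = 15
Makespan = max load = 19

19


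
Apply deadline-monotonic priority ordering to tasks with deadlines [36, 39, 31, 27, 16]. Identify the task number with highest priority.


Sort tasks by relative deadline (ascending):
  Task 5: deadline = 16
  Task 4: deadline = 27
  Task 3: deadline = 31
  Task 1: deadline = 36
  Task 2: deadline = 39
Priority order (highest first): [5, 4, 3, 1, 2]
Highest priority task = 5

5


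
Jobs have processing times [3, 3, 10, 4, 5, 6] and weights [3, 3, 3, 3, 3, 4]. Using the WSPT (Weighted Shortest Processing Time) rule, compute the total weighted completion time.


Compute p/w ratios and sort ascending (WSPT): [(3, 3), (3, 3), (4, 3), (6, 4), (5, 3), (10, 3)]
Compute weighted completion times:
  Job (p=3,w=3): C=3, w*C=3*3=9
  Job (p=3,w=3): C=6, w*C=3*6=18
  Job (p=4,w=3): C=10, w*C=3*10=30
  Job (p=6,w=4): C=16, w*C=4*16=64
  Job (p=5,w=3): C=21, w*C=3*21=63
  Job (p=10,w=3): C=31, w*C=3*31=93
Total weighted completion time = 277

277


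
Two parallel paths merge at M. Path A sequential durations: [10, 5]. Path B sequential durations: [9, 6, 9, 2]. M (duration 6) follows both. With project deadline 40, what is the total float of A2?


Forward pass: ES(A2) = sum of predecessors on chain A = 10
EF = ES + duration = 10 + 5 = 15
Backward pass: LF(M) = deadline = 40; LS(M) = 40 - 6 = 34
LF(A2) = LS(M) - sum(successors on chain A) = 34 - 0 = 34
LS = LF - duration = 34 - 5 = 29
Total float = LS - ES = 29 - 10 = 19

19


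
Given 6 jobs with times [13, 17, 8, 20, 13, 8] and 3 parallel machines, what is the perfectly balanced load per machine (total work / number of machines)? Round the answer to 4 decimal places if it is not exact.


Total processing time = 13 + 17 + 8 + 20 + 13 + 8 = 79
Number of machines = 3
Ideal balanced load = 79 / 3 = 26.3333

26.3333


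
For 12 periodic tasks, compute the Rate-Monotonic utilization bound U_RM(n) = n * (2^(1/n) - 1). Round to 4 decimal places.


Compute 2^(1/12) = 1.0594630944
Subtract 1: 1.0594630944 - 1 = 0.0594630944
Multiply by n: 12 * 0.0594630944 = 0.7135571328
Round to 4 dp: 0.7136

0.7136


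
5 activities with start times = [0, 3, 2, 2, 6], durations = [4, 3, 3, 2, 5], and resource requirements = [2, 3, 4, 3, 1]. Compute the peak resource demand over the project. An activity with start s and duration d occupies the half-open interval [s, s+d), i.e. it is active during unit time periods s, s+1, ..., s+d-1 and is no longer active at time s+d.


Each activity i is active on [start_i, start_i + duration_i).
Compute total resource usage per time slot:
  t=0: active resources = [2], total = 2
  t=1: active resources = [2], total = 2
  t=2: active resources = [2, 4, 3], total = 9
  t=3: active resources = [2, 3, 4, 3], total = 12
  t=4: active resources = [3, 4], total = 7
  t=5: active resources = [3], total = 3
  t=6: active resources = [1], total = 1
  t=7: active resources = [1], total = 1
  t=8: active resources = [1], total = 1
  t=9: active resources = [1], total = 1
  t=10: active resources = [1], total = 1
Peak resource demand = 12

12


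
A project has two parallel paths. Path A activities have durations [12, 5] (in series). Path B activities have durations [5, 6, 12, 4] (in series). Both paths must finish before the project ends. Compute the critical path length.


Path A total = 12 + 5 = 17
Path B total = 5 + 6 + 12 + 4 = 27
Critical path = longest path = max(17, 27) = 27

27


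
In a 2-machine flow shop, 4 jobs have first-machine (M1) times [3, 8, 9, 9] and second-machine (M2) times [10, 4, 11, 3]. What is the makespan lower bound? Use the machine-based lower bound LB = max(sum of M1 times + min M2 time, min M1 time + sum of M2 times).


LB1 = sum(M1 times) + min(M2 times) = 29 + 3 = 32
LB2 = min(M1 times) + sum(M2 times) = 3 + 28 = 31
Lower bound = max(LB1, LB2) = max(32, 31) = 32

32


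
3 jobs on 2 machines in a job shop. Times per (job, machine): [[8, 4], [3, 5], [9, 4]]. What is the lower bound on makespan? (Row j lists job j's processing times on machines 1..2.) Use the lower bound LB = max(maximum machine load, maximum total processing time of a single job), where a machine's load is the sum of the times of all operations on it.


Machine loads:
  Machine 1: 8 + 3 + 9 = 20
  Machine 2: 4 + 5 + 4 = 13
Max machine load = 20
Job totals:
  Job 1: 12
  Job 2: 8
  Job 3: 13
Max job total = 13
Lower bound = max(20, 13) = 20

20


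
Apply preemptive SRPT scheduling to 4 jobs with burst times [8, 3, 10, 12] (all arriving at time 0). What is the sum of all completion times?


Since all jobs arrive at t=0, SRPT equals SPT ordering.
SPT order: [3, 8, 10, 12]
Completion times:
  Job 1: p=3, C=3
  Job 2: p=8, C=11
  Job 3: p=10, C=21
  Job 4: p=12, C=33
Total completion time = 3 + 11 + 21 + 33 = 68

68


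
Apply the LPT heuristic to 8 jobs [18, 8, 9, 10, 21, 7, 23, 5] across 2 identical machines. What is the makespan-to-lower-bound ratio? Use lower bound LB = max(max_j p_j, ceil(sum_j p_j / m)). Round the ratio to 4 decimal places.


LPT order: [23, 21, 18, 10, 9, 8, 7, 5]
Machine loads after assignment: [49, 52]
LPT makespan = 52
Lower bound = max(max_job, ceil(total/2)) = max(23, 51) = 51
Ratio = 52 / 51 = 1.0196

1.0196


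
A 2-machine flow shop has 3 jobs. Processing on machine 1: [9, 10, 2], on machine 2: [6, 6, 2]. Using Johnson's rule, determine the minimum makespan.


Apply Johnson's rule:
  Group 1 (a <= b): [(3, 2, 2)]
  Group 2 (a > b): [(1, 9, 6), (2, 10, 6)]
Optimal job order: [3, 1, 2]
Schedule:
  Job 3: M1 done at 2, M2 done at 4
  Job 1: M1 done at 11, M2 done at 17
  Job 2: M1 done at 21, M2 done at 27
Makespan = 27

27


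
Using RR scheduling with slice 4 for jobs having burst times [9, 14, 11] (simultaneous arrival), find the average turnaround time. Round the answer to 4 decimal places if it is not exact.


Time quantum = 4
Execution trace:
  J1 runs 4 units, time = 4
  J2 runs 4 units, time = 8
  J3 runs 4 units, time = 12
  J1 runs 4 units, time = 16
  J2 runs 4 units, time = 20
  J3 runs 4 units, time = 24
  J1 runs 1 units, time = 25
  J2 runs 4 units, time = 29
  J3 runs 3 units, time = 32
  J2 runs 2 units, time = 34
Finish times: [25, 34, 32]
Average turnaround = 91/3 = 30.3333

30.3333


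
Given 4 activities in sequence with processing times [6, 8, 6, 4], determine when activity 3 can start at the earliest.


Activity 3 starts after activities 1 through 2 complete.
Predecessor durations: [6, 8]
ES = 6 + 8 = 14

14


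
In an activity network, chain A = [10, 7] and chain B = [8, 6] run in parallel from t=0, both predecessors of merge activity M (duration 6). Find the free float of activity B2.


ES(B2) = sum of predecessors on chain B = 8
EF(B2) = ES + duration = 8 + 6 = 14
Successor of B2 is M. ES(M) = max(sum(A), sum(B)) = max(17, 14) = 17
Free float = ES(successor) - EF(current) = 17 - 14 = 3

3


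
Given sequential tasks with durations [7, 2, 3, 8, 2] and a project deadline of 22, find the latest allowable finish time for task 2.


LF(activity 2) = deadline - sum of successor durations
Successors: activities 3 through 5 with durations [3, 8, 2]
Sum of successor durations = 13
LF = 22 - 13 = 9

9


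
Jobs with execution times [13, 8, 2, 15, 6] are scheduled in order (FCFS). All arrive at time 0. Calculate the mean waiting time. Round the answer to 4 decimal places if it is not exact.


FCFS order (as given): [13, 8, 2, 15, 6]
Waiting times:
  Job 1: wait = 0
  Job 2: wait = 13
  Job 3: wait = 21
  Job 4: wait = 23
  Job 5: wait = 38
Sum of waiting times = 95
Average waiting time = 95/5 = 19.0

19.0


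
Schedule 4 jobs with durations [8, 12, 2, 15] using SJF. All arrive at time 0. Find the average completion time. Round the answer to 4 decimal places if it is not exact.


SJF order (ascending): [2, 8, 12, 15]
Completion times:
  Job 1: burst=2, C=2
  Job 2: burst=8, C=10
  Job 3: burst=12, C=22
  Job 4: burst=15, C=37
Average completion = 71/4 = 17.75

17.75


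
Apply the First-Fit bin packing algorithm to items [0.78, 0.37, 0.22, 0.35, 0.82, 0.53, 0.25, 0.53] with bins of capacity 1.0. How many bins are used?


Place items sequentially using First-Fit:
  Item 0.78 -> new Bin 1
  Item 0.37 -> new Bin 2
  Item 0.22 -> Bin 1 (now 1.0)
  Item 0.35 -> Bin 2 (now 0.72)
  Item 0.82 -> new Bin 3
  Item 0.53 -> new Bin 4
  Item 0.25 -> Bin 2 (now 0.97)
  Item 0.53 -> new Bin 5
Total bins used = 5

5


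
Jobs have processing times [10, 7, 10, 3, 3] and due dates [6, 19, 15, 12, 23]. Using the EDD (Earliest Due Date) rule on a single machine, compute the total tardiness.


Sort by due date (EDD order): [(10, 6), (3, 12), (10, 15), (7, 19), (3, 23)]
Compute completion times and tardiness:
  Job 1: p=10, d=6, C=10, tardiness=max(0,10-6)=4
  Job 2: p=3, d=12, C=13, tardiness=max(0,13-12)=1
  Job 3: p=10, d=15, C=23, tardiness=max(0,23-15)=8
  Job 4: p=7, d=19, C=30, tardiness=max(0,30-19)=11
  Job 5: p=3, d=23, C=33, tardiness=max(0,33-23)=10
Total tardiness = 34

34


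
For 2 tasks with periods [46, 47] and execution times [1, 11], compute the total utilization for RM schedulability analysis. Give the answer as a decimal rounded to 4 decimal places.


Compute individual utilizations (exact fractions):
  Task 1: C/T = 1/46 (approx. 0.0217)
  Task 2: C/T = 11/47 (approx. 0.234)
Total utilization U = 1/46 + 11/47 = 553/2162
Rounded to 4 decimal places: U = 0.2558
RM (Liu & Layland) bound for 2 tasks = 0.828427; compare with U = 553/2162 (approx. 0.255782)
U <= bound, so schedulable by RM sufficient condition.

0.2558


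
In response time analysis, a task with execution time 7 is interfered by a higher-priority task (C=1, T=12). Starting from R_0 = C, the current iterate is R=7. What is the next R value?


R_next = C + ceil(R_prev / T_hp) * C_hp
ceil(7 / 12) = ceil(0.5833) = 1
Interference = 1 * 1 = 1
R_next = 7 + 1 = 8

8


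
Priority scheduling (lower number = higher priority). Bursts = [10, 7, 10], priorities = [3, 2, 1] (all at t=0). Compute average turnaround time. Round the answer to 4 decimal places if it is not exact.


Sort by priority (ascending = highest first):
Order: [(1, 10), (2, 7), (3, 10)]
Completion times:
  Priority 1, burst=10, C=10
  Priority 2, burst=7, C=17
  Priority 3, burst=10, C=27
Average turnaround = 54/3 = 18.0

18.0


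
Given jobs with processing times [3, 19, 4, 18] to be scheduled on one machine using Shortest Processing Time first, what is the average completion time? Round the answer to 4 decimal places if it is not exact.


Sort jobs by processing time (SPT order): [3, 4, 18, 19]
Compute completion times sequentially:
  Job 1: processing = 3, completes at 3
  Job 2: processing = 4, completes at 7
  Job 3: processing = 18, completes at 25
  Job 4: processing = 19, completes at 44
Sum of completion times = 79
Average completion time = 79/4 = 19.75

19.75


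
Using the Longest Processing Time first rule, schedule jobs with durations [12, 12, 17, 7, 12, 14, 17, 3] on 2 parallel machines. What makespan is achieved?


Sort jobs in decreasing order (LPT): [17, 17, 14, 12, 12, 12, 7, 3]
Assign each job to the least loaded machine:
  Machine 1: jobs [17, 14, 12, 3], load = 46
  Machine 2: jobs [17, 12, 12, 7], load = 48
Makespan = max load = 48

48


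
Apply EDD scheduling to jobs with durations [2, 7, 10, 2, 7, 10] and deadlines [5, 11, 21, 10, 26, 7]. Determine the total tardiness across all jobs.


Sort by due date (EDD order): [(2, 5), (10, 7), (2, 10), (7, 11), (10, 21), (7, 26)]
Compute completion times and tardiness:
  Job 1: p=2, d=5, C=2, tardiness=max(0,2-5)=0
  Job 2: p=10, d=7, C=12, tardiness=max(0,12-7)=5
  Job 3: p=2, d=10, C=14, tardiness=max(0,14-10)=4
  Job 4: p=7, d=11, C=21, tardiness=max(0,21-11)=10
  Job 5: p=10, d=21, C=31, tardiness=max(0,31-21)=10
  Job 6: p=7, d=26, C=38, tardiness=max(0,38-26)=12
Total tardiness = 41

41


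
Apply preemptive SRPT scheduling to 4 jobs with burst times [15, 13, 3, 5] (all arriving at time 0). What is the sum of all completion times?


Since all jobs arrive at t=0, SRPT equals SPT ordering.
SPT order: [3, 5, 13, 15]
Completion times:
  Job 1: p=3, C=3
  Job 2: p=5, C=8
  Job 3: p=13, C=21
  Job 4: p=15, C=36
Total completion time = 3 + 8 + 21 + 36 = 68

68


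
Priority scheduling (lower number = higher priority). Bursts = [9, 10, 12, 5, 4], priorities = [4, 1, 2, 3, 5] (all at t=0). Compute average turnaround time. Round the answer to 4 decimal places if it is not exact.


Sort by priority (ascending = highest first):
Order: [(1, 10), (2, 12), (3, 5), (4, 9), (5, 4)]
Completion times:
  Priority 1, burst=10, C=10
  Priority 2, burst=12, C=22
  Priority 3, burst=5, C=27
  Priority 4, burst=9, C=36
  Priority 5, burst=4, C=40
Average turnaround = 135/5 = 27.0

27.0


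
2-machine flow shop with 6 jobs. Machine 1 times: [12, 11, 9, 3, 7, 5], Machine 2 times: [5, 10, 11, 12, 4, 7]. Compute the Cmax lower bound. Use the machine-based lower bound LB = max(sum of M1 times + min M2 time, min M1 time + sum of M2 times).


LB1 = sum(M1 times) + min(M2 times) = 47 + 4 = 51
LB2 = min(M1 times) + sum(M2 times) = 3 + 49 = 52
Lower bound = max(LB1, LB2) = max(51, 52) = 52

52


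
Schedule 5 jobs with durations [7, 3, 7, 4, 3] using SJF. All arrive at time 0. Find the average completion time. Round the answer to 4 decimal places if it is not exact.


SJF order (ascending): [3, 3, 4, 7, 7]
Completion times:
  Job 1: burst=3, C=3
  Job 2: burst=3, C=6
  Job 3: burst=4, C=10
  Job 4: burst=7, C=17
  Job 5: burst=7, C=24
Average completion = 60/5 = 12.0

12.0


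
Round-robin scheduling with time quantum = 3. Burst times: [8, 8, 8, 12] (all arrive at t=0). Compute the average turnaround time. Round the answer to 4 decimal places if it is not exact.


Time quantum = 3
Execution trace:
  J1 runs 3 units, time = 3
  J2 runs 3 units, time = 6
  J3 runs 3 units, time = 9
  J4 runs 3 units, time = 12
  J1 runs 3 units, time = 15
  J2 runs 3 units, time = 18
  J3 runs 3 units, time = 21
  J4 runs 3 units, time = 24
  J1 runs 2 units, time = 26
  J2 runs 2 units, time = 28
  J3 runs 2 units, time = 30
  J4 runs 3 units, time = 33
  J4 runs 3 units, time = 36
Finish times: [26, 28, 30, 36]
Average turnaround = 120/4 = 30.0

30.0


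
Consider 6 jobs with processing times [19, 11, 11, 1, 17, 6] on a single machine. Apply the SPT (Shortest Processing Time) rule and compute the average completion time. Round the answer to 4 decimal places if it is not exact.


Sort jobs by processing time (SPT order): [1, 6, 11, 11, 17, 19]
Compute completion times sequentially:
  Job 1: processing = 1, completes at 1
  Job 2: processing = 6, completes at 7
  Job 3: processing = 11, completes at 18
  Job 4: processing = 11, completes at 29
  Job 5: processing = 17, completes at 46
  Job 6: processing = 19, completes at 65
Sum of completion times = 166
Average completion time = 166/6 = 27.6667

27.6667


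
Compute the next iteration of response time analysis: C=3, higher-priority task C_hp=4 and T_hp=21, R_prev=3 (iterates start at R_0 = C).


R_next = C + ceil(R_prev / T_hp) * C_hp
ceil(3 / 21) = ceil(0.1429) = 1
Interference = 1 * 4 = 4
R_next = 3 + 4 = 7

7


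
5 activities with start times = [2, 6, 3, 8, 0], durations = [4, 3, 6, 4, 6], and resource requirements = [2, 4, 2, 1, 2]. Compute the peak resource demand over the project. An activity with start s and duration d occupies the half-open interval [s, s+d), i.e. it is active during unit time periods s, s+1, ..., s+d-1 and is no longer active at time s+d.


Each activity i is active on [start_i, start_i + duration_i).
Compute total resource usage per time slot:
  t=0: active resources = [2], total = 2
  t=1: active resources = [2], total = 2
  t=2: active resources = [2, 2], total = 4
  t=3: active resources = [2, 2, 2], total = 6
  t=4: active resources = [2, 2, 2], total = 6
  t=5: active resources = [2, 2, 2], total = 6
  t=6: active resources = [4, 2], total = 6
  t=7: active resources = [4, 2], total = 6
  t=8: active resources = [4, 2, 1], total = 7
  t=9: active resources = [1], total = 1
  t=10: active resources = [1], total = 1
  t=11: active resources = [1], total = 1
Peak resource demand = 7

7


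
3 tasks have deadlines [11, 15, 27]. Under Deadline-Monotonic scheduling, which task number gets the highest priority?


Sort tasks by relative deadline (ascending):
  Task 1: deadline = 11
  Task 2: deadline = 15
  Task 3: deadline = 27
Priority order (highest first): [1, 2, 3]
Highest priority task = 1

1


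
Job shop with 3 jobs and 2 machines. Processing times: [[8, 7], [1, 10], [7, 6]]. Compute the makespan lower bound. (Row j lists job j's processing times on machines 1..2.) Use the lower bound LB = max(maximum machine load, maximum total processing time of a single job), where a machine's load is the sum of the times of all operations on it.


Machine loads:
  Machine 1: 8 + 1 + 7 = 16
  Machine 2: 7 + 10 + 6 = 23
Max machine load = 23
Job totals:
  Job 1: 15
  Job 2: 11
  Job 3: 13
Max job total = 15
Lower bound = max(23, 15) = 23

23


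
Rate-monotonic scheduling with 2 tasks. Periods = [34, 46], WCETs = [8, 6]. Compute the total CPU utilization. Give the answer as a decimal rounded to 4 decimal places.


Compute individual utilizations (exact fractions):
  Task 1: C/T = 8/34 = 4/17 (approx. 0.2353)
  Task 2: C/T = 6/46 = 3/23 (approx. 0.1304)
Total utilization U = 4/17 + 3/23 = 143/391
Rounded to 4 decimal places: U = 0.3657
RM (Liu & Layland) bound for 2 tasks = 0.828427; compare with U = 143/391 (approx. 0.365729)
U <= bound, so schedulable by RM sufficient condition.

0.3657


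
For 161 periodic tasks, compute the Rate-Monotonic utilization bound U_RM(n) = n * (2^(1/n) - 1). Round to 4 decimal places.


Compute 2^(1/161) = 1.0043145429
Subtract 1: 1.0043145429 - 1 = 0.0043145429
Multiply by n: 161 * 0.0043145429 = 0.6946414069
Round to 4 dp: 0.6946

0.6946


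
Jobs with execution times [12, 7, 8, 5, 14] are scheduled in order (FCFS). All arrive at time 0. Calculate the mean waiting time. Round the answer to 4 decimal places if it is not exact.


FCFS order (as given): [12, 7, 8, 5, 14]
Waiting times:
  Job 1: wait = 0
  Job 2: wait = 12
  Job 3: wait = 19
  Job 4: wait = 27
  Job 5: wait = 32
Sum of waiting times = 90
Average waiting time = 90/5 = 18.0

18.0


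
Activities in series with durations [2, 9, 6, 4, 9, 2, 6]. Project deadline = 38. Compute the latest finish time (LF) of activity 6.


LF(activity 6) = deadline - sum of successor durations
Successors: activities 7 through 7 with durations [6]
Sum of successor durations = 6
LF = 38 - 6 = 32

32


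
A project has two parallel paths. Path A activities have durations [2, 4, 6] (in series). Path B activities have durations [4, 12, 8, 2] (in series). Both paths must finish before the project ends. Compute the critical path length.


Path A total = 2 + 4 + 6 = 12
Path B total = 4 + 12 + 8 + 2 = 26
Critical path = longest path = max(12, 26) = 26

26


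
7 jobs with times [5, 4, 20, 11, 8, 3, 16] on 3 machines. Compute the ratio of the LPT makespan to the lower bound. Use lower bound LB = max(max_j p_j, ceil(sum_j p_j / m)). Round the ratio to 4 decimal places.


LPT order: [20, 16, 11, 8, 5, 4, 3]
Machine loads after assignment: [23, 21, 23]
LPT makespan = 23
Lower bound = max(max_job, ceil(total/3)) = max(20, 23) = 23
Ratio = 23 / 23 = 1.0

1.0


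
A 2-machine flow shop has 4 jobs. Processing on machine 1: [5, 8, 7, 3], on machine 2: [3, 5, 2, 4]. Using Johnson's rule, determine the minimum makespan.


Apply Johnson's rule:
  Group 1 (a <= b): [(4, 3, 4)]
  Group 2 (a > b): [(2, 8, 5), (1, 5, 3), (3, 7, 2)]
Optimal job order: [4, 2, 1, 3]
Schedule:
  Job 4: M1 done at 3, M2 done at 7
  Job 2: M1 done at 11, M2 done at 16
  Job 1: M1 done at 16, M2 done at 19
  Job 3: M1 done at 23, M2 done at 25
Makespan = 25

25


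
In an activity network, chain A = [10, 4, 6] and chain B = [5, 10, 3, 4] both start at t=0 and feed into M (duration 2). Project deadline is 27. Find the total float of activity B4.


Forward pass: ES(B4) = sum of predecessors on chain B = 18
EF = ES + duration = 18 + 4 = 22
Backward pass: LF(M) = deadline = 27; LS(M) = 27 - 2 = 25
LF(B4) = LS(M) - sum(successors on chain B) = 25 - 0 = 25
LS = LF - duration = 25 - 4 = 21
Total float = LS - ES = 21 - 18 = 3

3


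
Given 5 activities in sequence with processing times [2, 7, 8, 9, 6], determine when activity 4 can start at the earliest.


Activity 4 starts after activities 1 through 3 complete.
Predecessor durations: [2, 7, 8]
ES = 2 + 7 + 8 = 17

17


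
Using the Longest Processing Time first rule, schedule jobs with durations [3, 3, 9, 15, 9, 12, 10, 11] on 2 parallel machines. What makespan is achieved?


Sort jobs in decreasing order (LPT): [15, 12, 11, 10, 9, 9, 3, 3]
Assign each job to the least loaded machine:
  Machine 1: jobs [15, 10, 9, 3], load = 37
  Machine 2: jobs [12, 11, 9, 3], load = 35
Makespan = max load = 37

37


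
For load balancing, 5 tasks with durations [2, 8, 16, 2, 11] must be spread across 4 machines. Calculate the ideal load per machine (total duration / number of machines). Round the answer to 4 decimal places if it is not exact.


Total processing time = 2 + 8 + 16 + 2 + 11 = 39
Number of machines = 4
Ideal balanced load = 39 / 4 = 9.75

9.75


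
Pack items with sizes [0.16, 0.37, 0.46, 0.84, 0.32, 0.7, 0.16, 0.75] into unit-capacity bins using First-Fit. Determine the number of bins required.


Place items sequentially using First-Fit:
  Item 0.16 -> new Bin 1
  Item 0.37 -> Bin 1 (now 0.53)
  Item 0.46 -> Bin 1 (now 0.99)
  Item 0.84 -> new Bin 2
  Item 0.32 -> new Bin 3
  Item 0.7 -> new Bin 4
  Item 0.16 -> Bin 2 (now 1.0)
  Item 0.75 -> new Bin 5
Total bins used = 5

5


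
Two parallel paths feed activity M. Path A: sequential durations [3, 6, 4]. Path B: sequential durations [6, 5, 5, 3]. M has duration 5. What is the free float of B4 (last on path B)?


ES(B4) = sum of predecessors on chain B = 16
EF(B4) = ES + duration = 16 + 3 = 19
Successor of B4 is M. ES(M) = max(sum(A), sum(B)) = max(13, 19) = 19
Free float = ES(successor) - EF(current) = 19 - 19 = 0

0


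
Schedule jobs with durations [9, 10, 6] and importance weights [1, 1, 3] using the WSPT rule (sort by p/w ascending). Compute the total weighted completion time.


Compute p/w ratios and sort ascending (WSPT): [(6, 3), (9, 1), (10, 1)]
Compute weighted completion times:
  Job (p=6,w=3): C=6, w*C=3*6=18
  Job (p=9,w=1): C=15, w*C=1*15=15
  Job (p=10,w=1): C=25, w*C=1*25=25
Total weighted completion time = 58

58


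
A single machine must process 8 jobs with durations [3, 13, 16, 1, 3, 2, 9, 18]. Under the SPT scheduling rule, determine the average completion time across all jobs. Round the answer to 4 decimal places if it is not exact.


Sort jobs by processing time (SPT order): [1, 2, 3, 3, 9, 13, 16, 18]
Compute completion times sequentially:
  Job 1: processing = 1, completes at 1
  Job 2: processing = 2, completes at 3
  Job 3: processing = 3, completes at 6
  Job 4: processing = 3, completes at 9
  Job 5: processing = 9, completes at 18
  Job 6: processing = 13, completes at 31
  Job 7: processing = 16, completes at 47
  Job 8: processing = 18, completes at 65
Sum of completion times = 180
Average completion time = 180/8 = 22.5

22.5


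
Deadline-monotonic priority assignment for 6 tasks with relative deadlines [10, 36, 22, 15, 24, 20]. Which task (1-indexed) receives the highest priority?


Sort tasks by relative deadline (ascending):
  Task 1: deadline = 10
  Task 4: deadline = 15
  Task 6: deadline = 20
  Task 3: deadline = 22
  Task 5: deadline = 24
  Task 2: deadline = 36
Priority order (highest first): [1, 4, 6, 3, 5, 2]
Highest priority task = 1

1


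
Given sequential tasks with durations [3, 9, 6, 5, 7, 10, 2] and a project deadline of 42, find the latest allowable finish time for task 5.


LF(activity 5) = deadline - sum of successor durations
Successors: activities 6 through 7 with durations [10, 2]
Sum of successor durations = 12
LF = 42 - 12 = 30

30


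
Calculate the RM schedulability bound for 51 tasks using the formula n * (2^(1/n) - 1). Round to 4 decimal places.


Compute 2^(1/51) = 1.0136839003
Subtract 1: 1.0136839003 - 1 = 0.0136839003
Multiply by n: 51 * 0.0136839003 = 0.6978789153
Round to 4 dp: 0.6979

0.6979


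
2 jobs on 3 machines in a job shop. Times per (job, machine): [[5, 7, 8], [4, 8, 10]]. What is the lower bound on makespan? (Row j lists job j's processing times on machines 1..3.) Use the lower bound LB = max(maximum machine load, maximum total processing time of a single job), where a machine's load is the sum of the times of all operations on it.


Machine loads:
  Machine 1: 5 + 4 = 9
  Machine 2: 7 + 8 = 15
  Machine 3: 8 + 10 = 18
Max machine load = 18
Job totals:
  Job 1: 20
  Job 2: 22
Max job total = 22
Lower bound = max(18, 22) = 22

22


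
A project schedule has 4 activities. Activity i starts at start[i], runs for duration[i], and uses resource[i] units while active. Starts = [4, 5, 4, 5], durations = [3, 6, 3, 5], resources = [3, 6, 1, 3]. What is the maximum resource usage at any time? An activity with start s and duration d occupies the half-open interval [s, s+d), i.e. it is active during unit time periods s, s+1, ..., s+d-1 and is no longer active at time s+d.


Each activity i is active on [start_i, start_i + duration_i).
Compute total resource usage per time slot:
  t=0: active resources = [], total = 0
  t=1: active resources = [], total = 0
  t=2: active resources = [], total = 0
  t=3: active resources = [], total = 0
  t=4: active resources = [3, 1], total = 4
  t=5: active resources = [3, 6, 1, 3], total = 13
  t=6: active resources = [3, 6, 1, 3], total = 13
  t=7: active resources = [6, 3], total = 9
  t=8: active resources = [6, 3], total = 9
  t=9: active resources = [6, 3], total = 9
  t=10: active resources = [6], total = 6
Peak resource demand = 13

13


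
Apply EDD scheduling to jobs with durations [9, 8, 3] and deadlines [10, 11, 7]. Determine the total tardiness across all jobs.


Sort by due date (EDD order): [(3, 7), (9, 10), (8, 11)]
Compute completion times and tardiness:
  Job 1: p=3, d=7, C=3, tardiness=max(0,3-7)=0
  Job 2: p=9, d=10, C=12, tardiness=max(0,12-10)=2
  Job 3: p=8, d=11, C=20, tardiness=max(0,20-11)=9
Total tardiness = 11

11


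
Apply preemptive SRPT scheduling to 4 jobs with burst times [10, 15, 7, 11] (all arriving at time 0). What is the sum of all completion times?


Since all jobs arrive at t=0, SRPT equals SPT ordering.
SPT order: [7, 10, 11, 15]
Completion times:
  Job 1: p=7, C=7
  Job 2: p=10, C=17
  Job 3: p=11, C=28
  Job 4: p=15, C=43
Total completion time = 7 + 17 + 28 + 43 = 95

95


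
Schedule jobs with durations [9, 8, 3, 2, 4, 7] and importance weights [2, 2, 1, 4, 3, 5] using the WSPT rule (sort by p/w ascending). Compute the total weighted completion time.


Compute p/w ratios and sort ascending (WSPT): [(2, 4), (4, 3), (7, 5), (3, 1), (8, 2), (9, 2)]
Compute weighted completion times:
  Job (p=2,w=4): C=2, w*C=4*2=8
  Job (p=4,w=3): C=6, w*C=3*6=18
  Job (p=7,w=5): C=13, w*C=5*13=65
  Job (p=3,w=1): C=16, w*C=1*16=16
  Job (p=8,w=2): C=24, w*C=2*24=48
  Job (p=9,w=2): C=33, w*C=2*33=66
Total weighted completion time = 221

221


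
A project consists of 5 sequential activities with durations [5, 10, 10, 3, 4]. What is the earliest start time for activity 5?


Activity 5 starts after activities 1 through 4 complete.
Predecessor durations: [5, 10, 10, 3]
ES = 5 + 10 + 10 + 3 = 28

28


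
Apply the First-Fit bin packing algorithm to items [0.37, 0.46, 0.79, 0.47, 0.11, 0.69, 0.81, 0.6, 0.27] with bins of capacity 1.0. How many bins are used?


Place items sequentially using First-Fit:
  Item 0.37 -> new Bin 1
  Item 0.46 -> Bin 1 (now 0.83)
  Item 0.79 -> new Bin 2
  Item 0.47 -> new Bin 3
  Item 0.11 -> Bin 1 (now 0.94)
  Item 0.69 -> new Bin 4
  Item 0.81 -> new Bin 5
  Item 0.6 -> new Bin 6
  Item 0.27 -> Bin 3 (now 0.74)
Total bins used = 6

6


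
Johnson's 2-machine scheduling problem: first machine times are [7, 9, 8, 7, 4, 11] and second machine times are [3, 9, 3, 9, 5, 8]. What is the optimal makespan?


Apply Johnson's rule:
  Group 1 (a <= b): [(5, 4, 5), (4, 7, 9), (2, 9, 9)]
  Group 2 (a > b): [(6, 11, 8), (1, 7, 3), (3, 8, 3)]
Optimal job order: [5, 4, 2, 6, 1, 3]
Schedule:
  Job 5: M1 done at 4, M2 done at 9
  Job 4: M1 done at 11, M2 done at 20
  Job 2: M1 done at 20, M2 done at 29
  Job 6: M1 done at 31, M2 done at 39
  Job 1: M1 done at 38, M2 done at 42
  Job 3: M1 done at 46, M2 done at 49
Makespan = 49

49
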